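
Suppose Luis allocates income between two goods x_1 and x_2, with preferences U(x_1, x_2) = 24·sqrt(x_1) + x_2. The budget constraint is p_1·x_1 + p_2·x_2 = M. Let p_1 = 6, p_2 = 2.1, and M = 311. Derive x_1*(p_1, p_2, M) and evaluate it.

Thus x_1* = (12·p_2/p_1)² — independent of M — with the rest of income spent on x_2.
Plugging in: x_1* = (12·2.1/6)² = 17.64.

x_1* = 17.64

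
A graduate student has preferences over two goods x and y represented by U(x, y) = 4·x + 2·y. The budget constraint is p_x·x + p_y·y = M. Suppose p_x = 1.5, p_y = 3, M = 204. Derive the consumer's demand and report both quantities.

Perfect substitutes: compare marginal utility per dollar. 4/p_x vs 2/p_y → 2.6667 vs 0.6667.
x gives more utility per dollar, so spend all income on x: x* = M/p_x, y* = 0.
Numerically: x* = 136, y* = 0.

x* = 136, y* = 0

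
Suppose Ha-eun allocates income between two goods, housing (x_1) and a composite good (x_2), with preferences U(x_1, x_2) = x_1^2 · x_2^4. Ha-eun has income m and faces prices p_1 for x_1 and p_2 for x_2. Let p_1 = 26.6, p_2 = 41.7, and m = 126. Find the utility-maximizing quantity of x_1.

x_1* = 1.5789

Tangency: MRS = (1/2)·x_2/x_1 = p_1/p_2.
So 2·p_2·x_2 = 4·p_1·x_1; combined with the budget, a share 1/3 of income goes to x_1.
Demand: x_1*(p_1,p_2,m) = 1/3·m/p_1 and x_2* = 2/3·m/p_2.
At p_1=26.6, p_2=41.7, m=126: x_1* = 1/3·126/26.6 = 1.5789.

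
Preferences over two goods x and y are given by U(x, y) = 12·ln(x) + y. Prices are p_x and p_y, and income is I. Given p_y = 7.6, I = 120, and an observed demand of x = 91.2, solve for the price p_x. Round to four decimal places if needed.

p_x = 1

MU_x = 12/x, MU_y = 1. Tangency: 12/x = p_x/p_y.
So x*(p_x,p_y) = 12·p_y/p_x, independent of income; and y* = (I − 12·p_y)/p_y.
Set x* = 91.2 in the demand function and solve for p_x: p_x = 1.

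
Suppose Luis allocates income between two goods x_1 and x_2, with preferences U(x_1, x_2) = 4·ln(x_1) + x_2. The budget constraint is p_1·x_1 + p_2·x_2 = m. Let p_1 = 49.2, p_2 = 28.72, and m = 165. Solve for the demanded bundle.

So x_1*(p_1,p_2) = 4·p_2/p_1, independent of income; and x_2* = (m − 4·p_2)/p_2.
At the given prices: x_1* = 4·28.72/49.2 = 2.335, and x_2* = 1.7451.

x_1* = 2.335, x_2* = 1.7451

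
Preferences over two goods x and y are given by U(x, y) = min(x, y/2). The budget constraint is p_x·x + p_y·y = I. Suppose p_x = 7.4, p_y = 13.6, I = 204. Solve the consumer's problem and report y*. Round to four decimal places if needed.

y* = 11.7919

Demand: x*(p_x,p_y,I) = I/(p_x + 2·p_y), y* = 2·I/(p_x + 2·p_y).
Here 7.4 + 2·13.6 = 34.6, giving y* = 11.7919.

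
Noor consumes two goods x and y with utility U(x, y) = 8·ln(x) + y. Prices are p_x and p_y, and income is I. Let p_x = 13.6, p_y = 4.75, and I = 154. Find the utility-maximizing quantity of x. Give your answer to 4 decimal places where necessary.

Set MRS = p_x/p_y: (8/x)/1 = p_x/p_y.
So x*(p_x,p_y) = 8·p_y/p_x, independent of income; and y* = (I − 8·p_y)/p_y.
At the given prices: x* = 8·4.75/13.6 = 2.7941.

x* = 2.7941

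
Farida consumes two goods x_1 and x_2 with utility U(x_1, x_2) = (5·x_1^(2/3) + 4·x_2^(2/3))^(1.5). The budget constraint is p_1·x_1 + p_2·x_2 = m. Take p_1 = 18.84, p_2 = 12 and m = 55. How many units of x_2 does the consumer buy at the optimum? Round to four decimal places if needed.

x_2* = 2.5571

With the ratio pinned down, the budget gives x_1* = m/(p_1 + p_2·(x_2/x_1)) and x_2* = (x_2/x_1)·x_1*.
Numerically x_2/x_1 = 1.981385, so x_1* = 55/(18.84 + 12·1.981385) = 1.2906 and x_2* = 1.981385·1.2906 = 2.5571.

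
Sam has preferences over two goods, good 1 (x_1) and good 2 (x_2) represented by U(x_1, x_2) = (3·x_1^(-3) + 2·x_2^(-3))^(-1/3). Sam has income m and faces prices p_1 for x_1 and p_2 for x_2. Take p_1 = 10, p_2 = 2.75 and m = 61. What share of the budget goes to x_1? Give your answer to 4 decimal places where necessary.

With the ratio pinned down, the budget gives x_1* = m/(p_1 + p_2·(x_2/x_1)) and x_2* = (x_2/x_1)·x_1*.
Numerically x_2/x_1 = 1.247797, so x_1* = 61/(10 + 2.75·1.247797) = 4.5416 and x_2* = 1.247797·4.5416 = 5.667.
Expenditure on x_1: 10·4.5416 = 45.4158; share = 0.7445.

share on x_1 = 0.7445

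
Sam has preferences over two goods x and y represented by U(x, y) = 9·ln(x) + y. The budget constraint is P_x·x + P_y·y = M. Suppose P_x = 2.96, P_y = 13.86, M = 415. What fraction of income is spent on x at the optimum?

share on x = 0.3006

Set MRS = P_x/P_y: (9/x)/1 = P_x/P_y.
So x*(P_x,P_y) = 9·P_y/P_x, independent of income; and y* = (M − 9·P_y)/P_y.
At the given prices: x* = 9·13.86/2.96 = 42.1419, and y* = 20.9423.
Expenditure on x: 2.96·42.1419 = 124.74; share = 0.3006.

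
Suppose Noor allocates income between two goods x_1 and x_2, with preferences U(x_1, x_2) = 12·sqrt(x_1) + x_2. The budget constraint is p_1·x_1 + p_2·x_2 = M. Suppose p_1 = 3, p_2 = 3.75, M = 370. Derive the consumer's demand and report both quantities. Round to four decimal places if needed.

x_1* = 56.25, x_2* = 53.6667

MU_x_1 = 6/√x_1, MU_x_2 = 1. Tangency: 6/√x_1 = p_1/p_2.
Solve: √x_1 = 6·p_2/p_1, so x_1*(p_1,p_2) = (6·p_2/p_1)², and x_2* = (M − p_1·x_1*)/p_2.
Plugging in: x_1* = (6·3.75/3)² = 56.25, x_2* = 53.6667.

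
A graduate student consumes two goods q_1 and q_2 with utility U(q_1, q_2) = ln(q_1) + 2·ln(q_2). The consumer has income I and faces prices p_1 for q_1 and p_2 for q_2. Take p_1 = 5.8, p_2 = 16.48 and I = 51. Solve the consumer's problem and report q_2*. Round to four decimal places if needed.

q_2* = 2.0631

Demand: q_1*(p_1,p_2,I) = 1/3·I/p_1 and q_2* = 2/3·I/p_2.
At p_1=5.8, p_2=16.48, I=51: q_2* = 2/3·51/16.48 = 2.0631.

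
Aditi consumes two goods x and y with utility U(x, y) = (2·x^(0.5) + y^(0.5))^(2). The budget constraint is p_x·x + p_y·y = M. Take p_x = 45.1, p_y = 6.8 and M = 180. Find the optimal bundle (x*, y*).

MU_x ∝ 2·x^(-0.5), MU_y ∝ y^(-0.5), so MRS = 2·(y/x)^(0.5) = p_x/p_y.
Solve for the ratio: y/x = [(1/2)·p_x/p_y]^(2).
With the ratio pinned down, the budget gives x* = M/(p_x + p_y·(y/x)) and y* = (y/x)·x*.
Numerically y/x = 10.997026, so x* = 180/(45.1 + 6.8·10.997026) = 1.5015 and y* = 10.997026·1.5015 = 16.5121.

x* = 1.5015, y* = 16.5121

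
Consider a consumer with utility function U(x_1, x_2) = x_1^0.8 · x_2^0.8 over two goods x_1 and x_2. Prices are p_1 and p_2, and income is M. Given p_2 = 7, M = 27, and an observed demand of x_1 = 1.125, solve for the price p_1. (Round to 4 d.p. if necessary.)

p_1 = 12

The MRS is x_2/x_1. Set MRS = p_1/p_2.
So 0.8·p_2·x_2 = 0.8·p_1·x_1; combined with the budget, a share 0.5 of income goes to x_1.
Demand: x_1*(p_1,p_2,M) = 0.5·M/p_1 and x_2* = 0.5·M/p_2.
Set x_1* = 1.125 in the demand function and solve for p_1: p_1 = 12.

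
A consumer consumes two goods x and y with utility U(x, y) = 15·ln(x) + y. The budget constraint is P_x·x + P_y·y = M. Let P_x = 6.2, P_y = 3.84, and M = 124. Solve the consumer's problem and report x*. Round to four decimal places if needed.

x* = 9.2903

MU_x = 15/x, MU_y = 1. Tangency: 15/x = P_x/P_y.
So x*(P_x,P_y) = 15·P_y/P_x, independent of income; and y* = (M − 15·P_y)/P_y.
At the given prices: x* = 15·3.84/6.2 = 9.2903.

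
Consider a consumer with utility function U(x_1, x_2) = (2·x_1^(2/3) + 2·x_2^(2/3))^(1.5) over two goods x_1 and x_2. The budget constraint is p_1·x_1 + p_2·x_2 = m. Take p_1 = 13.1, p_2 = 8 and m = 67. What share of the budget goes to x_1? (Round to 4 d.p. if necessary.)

MU_x_1 ∝ 2·x_1^(-1/3), MU_x_2 ∝ 2·x_2^(-1/3), so MRS = (x_2/x_1)^(1/3) = p_1/p_2.
Hence x_2/x_1 = (p_1/p_2)^(1/(1/3)), i.e. raised to the 3 power.
With the ratio pinned down, the budget gives x_1* = m/(p_1 + p_2·(x_2/x_1)) and x_2* = (x_2/x_1)·x_1*.
Numerically x_2/x_1 = 4.390803, so x_1* = 67/(13.1 + 8·4.390803) = 1.3893 and x_2* = 4.390803·1.3893 = 6.1001.
Expenditure on x_1: 13.1·1.3893 = 18.1996; share = 0.2716.

share on x_1 = 0.2716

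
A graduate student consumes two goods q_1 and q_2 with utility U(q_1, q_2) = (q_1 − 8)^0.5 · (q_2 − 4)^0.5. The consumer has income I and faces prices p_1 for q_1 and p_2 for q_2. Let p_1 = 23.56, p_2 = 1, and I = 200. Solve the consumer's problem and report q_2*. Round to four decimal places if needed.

q_2* = 7.76

Let q_1' = q_1−8, q_2' = q_2−4. MRS = q_2'/q_1' = p_1/p_2.
Substituting into the budget: q_1* = 8 + 0.5·(I − 8·p_1 − 4·p_2)/p_1, and q_2* = 4 + 0.5·(…)/p_2.
Discretionary income = 200 − 8·23.56 − 4·1 = 7.52; q_2* = 4 + 0.5·7.52/1 = 7.76.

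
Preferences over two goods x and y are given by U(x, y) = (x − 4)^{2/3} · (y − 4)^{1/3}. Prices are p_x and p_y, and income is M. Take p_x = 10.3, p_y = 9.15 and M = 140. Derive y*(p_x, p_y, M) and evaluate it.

MRS = 2·(y−4)/(x−4). Tangency with p_x/p_y gives y−4 = (1/2)·(p_x/p_y)·(x−4).
After buying the subsistence bundle (4, 4), a share 2/3 of the remaining income goes to x: x* = 4 + 2/3·(M − 4p_x − 4p_y)/p_x.
Discretionary income = 140 − 4·10.3 − 4·9.15 = 62.2; y* = 4 + 1/3·62.2/9.15 = 6.2659.

y* = 6.2659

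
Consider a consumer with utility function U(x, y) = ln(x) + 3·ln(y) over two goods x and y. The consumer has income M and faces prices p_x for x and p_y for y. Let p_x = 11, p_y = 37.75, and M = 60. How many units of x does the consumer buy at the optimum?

x* = 1.3636

MU_x/MU_y = (y)/(3·x); tangency sets this equal to p_x/p_y.
So p_y·y = 3·p_x·x; combined with the budget, a share 0.25 of income goes to x.
Demand: x*(p_x,p_y,M) = 0.25·M/p_x and y* = 0.75·M/p_y.
At p_x=11, p_y=37.75, M=60: x* = 0.25·60/11 = 1.3636.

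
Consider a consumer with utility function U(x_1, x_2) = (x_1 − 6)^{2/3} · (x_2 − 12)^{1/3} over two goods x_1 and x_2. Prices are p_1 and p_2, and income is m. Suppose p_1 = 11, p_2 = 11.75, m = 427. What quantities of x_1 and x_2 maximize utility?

MRS = 2·(x_2−12)/(x_1−6). Tangency with p_1/p_2 gives x_2−12 = (1/2)·(p_1/p_2)·(x_1−6).
After buying the subsistence bundle (6, 12), a share 2/3 of the remaining income goes to x_1: x_1* = 6 + 2/3·(m − 6p_1 − 12p_2)/p_1.
Discretionary income = 427 − 6·11 − 12·11.75 = 220; x_1* = 6 + 2/3·220/11 = 19.3333; x_2* = 12 + 1/3·220/11.75 = 18.2411.

x_1* = 19.3333, x_2* = 18.2411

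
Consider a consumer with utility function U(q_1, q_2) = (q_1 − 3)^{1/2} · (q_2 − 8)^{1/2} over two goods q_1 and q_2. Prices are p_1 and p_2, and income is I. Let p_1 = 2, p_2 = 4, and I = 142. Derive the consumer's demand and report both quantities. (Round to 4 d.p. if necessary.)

q_1* = 29, q_2* = 21

This is Cobb-Douglas in (q_1−3, q_2−8): tangency gives 0.5·p_2·(q_2−8) = 0.5·p_1·(q_1−3).
Substituting into the budget: q_1* = 3 + 0.5·(I − 3·p_1 − 8·p_2)/p_1, and q_2* = 8 + 0.5·(…)/p_2.
Discretionary income = 142 − 3·2 − 8·4 = 104; q_1* = 3 + 0.5·104/2 = 29; q_2* = 8 + 0.5·104/4 = 21.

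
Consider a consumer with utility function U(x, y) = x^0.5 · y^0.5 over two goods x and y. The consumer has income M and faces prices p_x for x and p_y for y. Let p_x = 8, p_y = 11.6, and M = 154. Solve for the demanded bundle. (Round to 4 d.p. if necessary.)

The MRS is y/x. Set MRS = p_x/p_y.
So 0.5·p_y·y = 0.5·p_x·x; combined with the budget, a share 0.5 of income goes to x.
Demand: x*(p_x,p_y,M) = 0.5·M/p_x and y* = 0.5·M/p_y.
At p_x=8, p_y=11.6, M=154: x* = 0.5·154/8 = 9.625, y* = 6.6379.

x* = 9.625, y* = 6.6379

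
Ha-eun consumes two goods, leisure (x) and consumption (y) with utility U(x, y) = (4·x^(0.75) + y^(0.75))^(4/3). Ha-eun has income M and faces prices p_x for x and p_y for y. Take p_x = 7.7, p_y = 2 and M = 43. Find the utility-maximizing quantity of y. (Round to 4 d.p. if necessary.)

With the ratio pinned down, the budget gives x* = M/(p_x + p_y·(y/x)) and y* = (y/x)·x*.
Numerically y/x = 0.858229, so x* = 43/(7.7 + 2·0.858229) = 4.5665 and y* = 0.858229·4.5665 = 3.9191.

y* = 3.9191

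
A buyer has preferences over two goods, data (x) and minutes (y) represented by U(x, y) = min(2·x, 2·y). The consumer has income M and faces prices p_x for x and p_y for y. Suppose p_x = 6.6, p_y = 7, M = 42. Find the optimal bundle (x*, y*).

With perfect complements, no substitution: consume in ratio x:y = 2:2.
Budget: p_x·x + p_y·x = M, so (2·p_x + 2·p_y)·x = 2·M.
Demand: x*(p_x,p_y,M) = 2·M/(2·p_x + 2·p_y), y* = 2·M/(2·p_x + 2·p_y).
Here 2·6.6 + 2·7 = 27.2, giving x* = 3.0882 and y* = 3.0882.

x* = 3.0882, y* = 3.0882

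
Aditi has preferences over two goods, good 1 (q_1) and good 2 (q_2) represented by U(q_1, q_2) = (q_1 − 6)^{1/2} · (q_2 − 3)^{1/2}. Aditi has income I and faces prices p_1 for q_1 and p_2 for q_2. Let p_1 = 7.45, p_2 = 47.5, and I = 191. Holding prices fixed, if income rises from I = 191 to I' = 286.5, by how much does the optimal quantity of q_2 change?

Δq_2* = 1.0053

This is Cobb-Douglas in (q_1−6, q_2−3): tangency gives 0.5·p_2·(q_2−3) = 0.5·p_1·(q_1−6).
After buying the subsistence bundle (6, 3), a share 0.5 of the remaining income goes to q_1: q_1* = 6 + 0.5·(I − 6p_1 − 3p_2)/p_1.
Discretionary income = 191 − 6·7.45 − 3·47.5 = 3.8; q_2* = 3 + 0.5·3.8/47.5 = 3.04.
At I' = 286.5: q_2* = 4.0453. Change: 4.0453 − 3.04 = 1.0053.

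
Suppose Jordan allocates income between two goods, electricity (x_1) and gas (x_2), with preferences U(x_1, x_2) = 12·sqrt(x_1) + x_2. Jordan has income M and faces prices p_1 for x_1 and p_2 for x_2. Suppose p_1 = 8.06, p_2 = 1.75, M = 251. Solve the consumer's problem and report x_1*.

x_1* = 1.6971

Set MRS = p_1/p_2: 6·x_1^(−1/2) = p_1/p_2.
Thus x_1* = (6·p_2/p_1)² — independent of M — with the rest of income spent on x_2.
Plugging in: x_1* = (6·1.75/8.06)² = 1.6971.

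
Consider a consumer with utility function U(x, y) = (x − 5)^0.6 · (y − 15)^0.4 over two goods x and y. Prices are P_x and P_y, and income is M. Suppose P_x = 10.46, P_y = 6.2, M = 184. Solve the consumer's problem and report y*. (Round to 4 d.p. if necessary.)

y* = 17.4968

MRS = (3/2)·(y−15)/(x−5). Tangency with P_x/P_y gives y−15 = (2/3)·(P_x/P_y)·(x−5).
Substituting into the budget: x* = 5 + 0.6·(M − 5·P_x − 15·P_y)/P_x, and y* = 15 + 0.4·(…)/P_y.
Discretionary income = 184 − 5·10.46 − 15·6.2 = 38.7; y* = 15 + 0.4·38.7/6.2 = 17.4968.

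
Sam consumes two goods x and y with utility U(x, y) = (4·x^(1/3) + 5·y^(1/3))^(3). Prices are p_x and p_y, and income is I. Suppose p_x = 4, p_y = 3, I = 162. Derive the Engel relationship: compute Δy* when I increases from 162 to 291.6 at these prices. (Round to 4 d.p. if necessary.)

MRS = MU_x/MU_y = (4/5)·(y/x)^(2/3). Set equal to p_x/p_y.
Solve for the ratio: y/x = [(5/4)·p_x/p_y]^(1.5).
Substitute y = (y/x)·x into the budget: x* = I/(p_x + p_y·(y/x)).
Numerically y/x = 2.151657, so x* = 162/(4 + 3·2.151657) = 15.495 and y* = 2.151657·15.495 = 33.34.
At I' = 291.6: y* = 60.012. Change: 60.012 − 33.34 = 26.672.

Δy* = 26.672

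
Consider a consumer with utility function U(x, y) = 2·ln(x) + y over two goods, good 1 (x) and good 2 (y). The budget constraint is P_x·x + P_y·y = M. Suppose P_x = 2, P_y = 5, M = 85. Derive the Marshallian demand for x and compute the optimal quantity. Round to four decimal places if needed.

Set MRS = P_x/P_y: (2/x)/1 = P_x/P_y.
So x*(P_x,P_y) = 2·P_y/P_x, independent of income; and y* = (M − 2·P_y)/P_y.
At the given prices: x* = 2·5/2 = 5.

x* = 5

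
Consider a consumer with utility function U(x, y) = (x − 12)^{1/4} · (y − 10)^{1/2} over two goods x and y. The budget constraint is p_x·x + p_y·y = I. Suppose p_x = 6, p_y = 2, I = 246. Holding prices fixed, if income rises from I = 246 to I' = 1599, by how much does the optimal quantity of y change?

MRS = (1/2)·(y−10)/(x−12). Tangency with p_x/p_y gives y−10 = 2·(p_x/p_y)·(x−12).
Substituting into the budget: x* = 12 + 1/3·(I − 12·p_x − 10·p_y)/p_x, and y* = 10 + 2/3·(…)/p_y.
Discretionary income = 246 − 12·6 − 10·2 = 154; y* = 10 + 2/3·154/2 = 61.3333.
At I' = 1599: y* = 512.3333. Change: 512.3333 − 61.3333 = 451.

Δy* = 451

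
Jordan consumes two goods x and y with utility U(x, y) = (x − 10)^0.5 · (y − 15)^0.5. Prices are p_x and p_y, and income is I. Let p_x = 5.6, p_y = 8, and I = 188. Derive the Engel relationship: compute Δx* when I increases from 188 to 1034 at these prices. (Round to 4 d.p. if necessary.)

Discretionary income = 188 − 10·5.6 − 15·8 = 12; x* = 10 + 0.5·12/5.6 = 11.0714.
At I' = 1034: x* = 86.6071. Change: 86.6071 − 11.0714 = 75.5357.

Δx* = 75.5357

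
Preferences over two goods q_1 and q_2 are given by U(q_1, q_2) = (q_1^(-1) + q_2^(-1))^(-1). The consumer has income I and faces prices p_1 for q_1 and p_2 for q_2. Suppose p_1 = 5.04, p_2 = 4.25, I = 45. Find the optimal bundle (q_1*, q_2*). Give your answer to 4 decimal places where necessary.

From the CES first-order condition, (q_2/q_1)^(2) = p_1/p_2.
Solve for the ratio: q_2/q_1 = [p_1/p_2]^(0.5).
With the ratio pinned down, the budget gives q_1* = I/(p_1 + p_2·(q_2/q_1)) and q_2* = (q_2/q_1)·q_1*.
Numerically q_2/q_1 = 1.088982, so q_1* = 45/(5.04 + 4.25·1.088982) = 4.6544 and q_2* = 1.088982·4.6544 = 5.0686.

q_1* = 4.6544, q_2* = 5.0686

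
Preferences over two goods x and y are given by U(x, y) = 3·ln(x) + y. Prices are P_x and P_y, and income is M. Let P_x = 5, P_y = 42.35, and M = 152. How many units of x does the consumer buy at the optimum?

x* = 25.41

Set MRS = P_x/P_y: (3/x)/1 = P_x/P_y.
So x*(P_x,P_y) = 3·P_y/P_x, independent of income; and y* = (M − 3·P_y)/P_y.
At the given prices: x* = 3·42.35/5 = 25.41.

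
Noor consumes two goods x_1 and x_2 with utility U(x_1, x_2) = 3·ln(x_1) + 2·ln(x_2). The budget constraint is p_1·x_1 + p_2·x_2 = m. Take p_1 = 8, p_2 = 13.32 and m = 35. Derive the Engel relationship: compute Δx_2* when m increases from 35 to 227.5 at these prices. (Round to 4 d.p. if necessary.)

Δx_2* = 5.7808

The MRS is (3/2)·x_2/x_1. Set MRS = p_1/p_2.
So 3·p_2·x_2 = 2·p_1·x_1; combined with the budget, a share 0.6 of income goes to x_1.
Demand: x_1*(p_1,p_2,m) = 0.6·m/p_1 and x_2* = 0.4·m/p_2.
At p_1=8, p_2=13.32, m=35: x_2* = 0.4·35/13.32 = 1.0511.
At m' = 227.5: x_2* = 6.8318. Change: 6.8318 − 1.0511 = 5.7808.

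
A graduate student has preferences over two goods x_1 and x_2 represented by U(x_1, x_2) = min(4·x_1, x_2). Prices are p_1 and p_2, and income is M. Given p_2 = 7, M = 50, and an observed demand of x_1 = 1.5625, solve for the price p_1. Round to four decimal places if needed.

With perfect complements, no substitution: consume in ratio x_1:x_2 = 1:4.
Budget: p_1·x_1 + p_2·4·x_1 = M, so (p_1 + 4·p_2)·x_1 = M.
Demand: x_1*(p_1,p_2,M) = M/(p_1 + 4·p_2), x_2* = 4·M/(p_1 + 4·p_2).
Set x_1* = 1.5625 in the demand function and solve for p_1: p_1 = 4.

p_1 = 4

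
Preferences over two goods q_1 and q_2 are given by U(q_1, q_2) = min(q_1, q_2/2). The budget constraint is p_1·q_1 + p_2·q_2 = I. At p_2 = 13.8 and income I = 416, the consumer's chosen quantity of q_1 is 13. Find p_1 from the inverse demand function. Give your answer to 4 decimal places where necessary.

Leontief preferences: the optimum is at the kink where q_1/1 = q_2/2, i.e. q_2 = 2·q_1.
Budget: p_1·q_1 + p_2·2·q_1 = I, so (p_1 + 2·p_2)·q_1 = I.
Demand: q_1*(p_1,p_2,I) = I/(p_1 + 2·p_2), q_2* = 2·I/(p_1 + 2·p_2).
Set q_1* = 13 in the demand function and solve for p_1: p_1 = 4.4.

p_1 = 4.4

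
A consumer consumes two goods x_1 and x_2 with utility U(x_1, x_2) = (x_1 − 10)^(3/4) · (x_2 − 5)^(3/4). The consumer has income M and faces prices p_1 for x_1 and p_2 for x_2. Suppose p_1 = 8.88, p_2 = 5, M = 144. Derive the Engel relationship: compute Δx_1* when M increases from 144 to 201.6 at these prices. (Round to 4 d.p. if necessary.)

This is Cobb-Douglas in (x_1−10, x_2−5): tangency gives 0.75·p_2·(x_2−5) = 0.75·p_1·(x_1−10).
Substituting into the budget: x_1* = 10 + 0.5·(M − 10·p_1 − 5·p_2)/p_1, and x_2* = 5 + 0.5·(…)/p_2.
Discretionary income = 144 − 10·8.88 − 5·5 = 30.2; x_1* = 10 + 0.5·30.2/8.88 = 11.7005.
At M' = 201.6: x_1* = 14.9437. Change: 14.9437 − 11.7005 = 3.2432.

Δx_1* = 3.2432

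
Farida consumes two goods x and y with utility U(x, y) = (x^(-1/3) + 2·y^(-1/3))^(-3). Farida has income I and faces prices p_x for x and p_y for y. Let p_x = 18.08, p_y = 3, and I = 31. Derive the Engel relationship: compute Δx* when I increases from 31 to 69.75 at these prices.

MRS = MU_x/MU_y = (1/2)·(y/x)^(4/3). Set equal to p_x/p_y.
Hence y/x = (2·p_x/p_y)^(1/(4/3)), i.e. raised to the 0.75 power.
With the ratio pinned down, the budget gives x* = I/(p_x + p_y·(y/x)) and y* = (y/x)·x*.
Numerically y/x = 6.468899, so x* = 31/(18.08 + 3·6.468899) = 0.827.
At I' = 69.75: x* = 1.8607. Change: 1.8607 − 0.827 = 1.0337.

Δx* = 1.0337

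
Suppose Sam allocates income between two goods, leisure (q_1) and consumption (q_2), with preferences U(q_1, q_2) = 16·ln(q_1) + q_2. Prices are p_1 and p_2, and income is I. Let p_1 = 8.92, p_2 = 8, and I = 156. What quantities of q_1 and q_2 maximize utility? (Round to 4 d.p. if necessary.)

So q_1*(p_1,p_2) = 16·p_2/p_1, independent of income; and q_2* = (I − 16·p_2)/p_2.
At the given prices: q_1* = 16·8/8.92 = 14.3498, and q_2* = 3.5.

q_1* = 14.3498, q_2* = 3.5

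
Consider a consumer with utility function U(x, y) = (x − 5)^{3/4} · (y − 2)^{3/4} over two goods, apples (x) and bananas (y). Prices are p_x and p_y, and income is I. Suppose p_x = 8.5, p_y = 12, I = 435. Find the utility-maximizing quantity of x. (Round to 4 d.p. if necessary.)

Discretionary income = 435 − 5·8.5 − 2·12 = 368.5; x* = 5 + 0.5·368.5/8.5 = 26.6765.

x* = 26.6765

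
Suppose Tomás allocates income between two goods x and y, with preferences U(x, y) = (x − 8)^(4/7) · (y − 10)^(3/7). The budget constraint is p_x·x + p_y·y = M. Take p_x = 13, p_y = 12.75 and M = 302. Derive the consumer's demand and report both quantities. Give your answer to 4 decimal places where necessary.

MRS = (4/3)·(y−10)/(x−8). Tangency with p_x/p_y gives y−10 = (3/4)·(p_x/p_y)·(x−8).
After buying the subsistence bundle (8, 10), a share 4/7 of the remaining income goes to x: x* = 8 + 4/7·(M − 8p_x − 10p_y)/p_x.
Discretionary income = 302 − 8·13 − 10·12.75 = 70.5; x* = 8 + 4/7·70.5/13 = 11.0989; y* = 10 + 3/7·70.5/12.75 = 12.3697.

x* = 11.0989, y* = 12.3697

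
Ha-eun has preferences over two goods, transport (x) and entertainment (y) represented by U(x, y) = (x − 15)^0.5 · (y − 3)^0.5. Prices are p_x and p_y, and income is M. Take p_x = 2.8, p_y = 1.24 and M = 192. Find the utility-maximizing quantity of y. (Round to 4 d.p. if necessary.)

y* = 61.9839

After buying the subsistence bundle (15, 3), a share 0.5 of the remaining income goes to x: x* = 15 + 0.5·(M − 15p_x − 3p_y)/p_x.
Discretionary income = 192 − 15·2.8 − 3·1.24 = 146.28; y* = 3 + 0.5·146.28/1.24 = 61.9839.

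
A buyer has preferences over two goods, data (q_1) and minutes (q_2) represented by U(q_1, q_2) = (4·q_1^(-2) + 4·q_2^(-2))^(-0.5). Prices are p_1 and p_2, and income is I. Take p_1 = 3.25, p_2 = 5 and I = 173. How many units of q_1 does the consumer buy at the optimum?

q_1* = 22.8196

Substitute q_2 = (q_2/q_1)·q_1 into the budget: q_1* = I/(p_1 + p_2·(q_2/q_1)).
Numerically q_2/q_1 = 0.866239, so q_1* = 173/(3.25 + 5·0.866239) = 22.8196.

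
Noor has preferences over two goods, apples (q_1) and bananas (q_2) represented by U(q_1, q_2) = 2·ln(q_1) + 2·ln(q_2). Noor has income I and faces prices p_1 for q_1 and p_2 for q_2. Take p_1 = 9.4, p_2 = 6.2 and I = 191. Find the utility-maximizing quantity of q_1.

At p_1=9.4, p_2=6.2, I=191: q_1* = 0.5·191/9.4 = 10.1596.

q_1* = 10.1596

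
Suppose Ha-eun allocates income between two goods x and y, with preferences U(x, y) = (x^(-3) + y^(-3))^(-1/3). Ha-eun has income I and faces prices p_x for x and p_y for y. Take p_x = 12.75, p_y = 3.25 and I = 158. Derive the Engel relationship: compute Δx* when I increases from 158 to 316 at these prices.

With the ratio pinned down, the budget gives x* = I/(p_x + p_y·(y/x)) and y* = (y/x)·x*.
Numerically y/x = 1.407365, so x* = 158/(12.75 + 3.25·1.407365) = 9.1203.
At I' = 316: x* = 18.2407. Change: 18.2407 − 9.1203 = 9.1203.

Δx* = 9.1203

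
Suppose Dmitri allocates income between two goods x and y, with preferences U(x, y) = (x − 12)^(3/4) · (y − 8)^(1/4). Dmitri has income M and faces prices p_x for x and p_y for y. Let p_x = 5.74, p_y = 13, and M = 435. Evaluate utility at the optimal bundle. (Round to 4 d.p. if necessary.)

Let x' = x−12, y' = y−8. MRS = 3·y'/x' = p_x/p_y.
After buying the subsistence bundle (12, 8), a share 0.75 of the remaining income goes to x: x* = 12 + 0.75·(M − 12p_x − 8p_y)/p_x.
Discretionary income = 435 − 12·5.74 − 8·13 = 262.12; x* = 12 + 0.75·262.12/5.74 = 46.2491; y* = 8 + 0.25·262.12/13 = 13.0408.
Utility at the optimum: U(46.2491, 13.0408) = 21.2135.

V = 21.2135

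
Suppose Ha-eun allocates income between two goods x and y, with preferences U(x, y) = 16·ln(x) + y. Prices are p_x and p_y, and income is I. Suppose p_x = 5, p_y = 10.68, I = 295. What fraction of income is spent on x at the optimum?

share on x = 0.5793

Set MRS = p_x/p_y: (16/x)/1 = p_x/p_y.
So x*(p_x,p_y) = 16·p_y/p_x, independent of income; and y* = (I − 16·p_y)/p_y.
At the given prices: x* = 16·10.68/5 = 34.176, and y* = 11.6217.
Expenditure on x: 5·34.176 = 170.88; share = 0.5793.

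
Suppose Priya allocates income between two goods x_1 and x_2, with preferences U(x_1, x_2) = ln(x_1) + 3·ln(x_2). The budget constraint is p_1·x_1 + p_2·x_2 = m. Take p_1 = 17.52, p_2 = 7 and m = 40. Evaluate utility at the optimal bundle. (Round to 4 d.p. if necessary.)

Tangency: MRS = (1/3)·x_2/x_1 = p_1/p_2.
So p_2·x_2 = 3·p_1·x_1; combined with the budget, a share 0.25 of income goes to x_1.
Demand: x_1*(p_1,p_2,m) = 0.25·m/p_1 and x_2* = 0.75·m/p_2.
At p_1=17.52, p_2=7, m=40: x_1* = 0.25·40/17.52 = 0.5708, x_2* = 4.2857.
Utility at the optimum: U(0.5708, 4.2857) = 3.8051.

V = 3.8051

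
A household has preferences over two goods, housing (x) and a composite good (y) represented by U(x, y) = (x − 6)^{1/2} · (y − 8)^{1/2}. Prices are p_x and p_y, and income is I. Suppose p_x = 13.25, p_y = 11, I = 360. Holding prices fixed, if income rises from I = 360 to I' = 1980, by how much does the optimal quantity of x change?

Δx* = 61.1321

This is Cobb-Douglas in (x−6, y−8): tangency gives 0.5·p_y·(y−8) = 0.5·p_x·(x−6).
After buying the subsistence bundle (6, 8), a share 0.5 of the remaining income goes to x: x* = 6 + 0.5·(I − 6p_x − 8p_y)/p_x.
Discretionary income = 360 − 6·13.25 − 8·11 = 192.5; x* = 6 + 0.5·192.5/13.25 = 13.2642.
At I' = 1980: x* = 74.3962. Change: 74.3962 − 13.2642 = 61.1321.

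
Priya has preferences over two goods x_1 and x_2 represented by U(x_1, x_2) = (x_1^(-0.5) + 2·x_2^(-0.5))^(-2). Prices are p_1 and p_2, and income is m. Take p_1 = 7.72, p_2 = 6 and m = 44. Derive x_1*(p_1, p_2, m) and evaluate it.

x_1* = 2.3174

MU_x_1 ∝ x_1^(-1.5), MU_x_2 ∝ 2·x_2^(-1.5), so MRS = (1/2)·(x_2/x_1)^(1.5) = p_1/p_2.
Hence x_2/x_1 = (2·p_1/p_2)^(1/(1.5)), i.e. raised to the 2/3 power.
Substitute x_2 = (x_2/x_1)·x_1 into the budget: x_1* = m/(p_1 + p_2·(x_2/x_1)).
Numerically x_2/x_1 = 1.877864, so x_1* = 44/(7.72 + 6·1.877864) = 2.3174.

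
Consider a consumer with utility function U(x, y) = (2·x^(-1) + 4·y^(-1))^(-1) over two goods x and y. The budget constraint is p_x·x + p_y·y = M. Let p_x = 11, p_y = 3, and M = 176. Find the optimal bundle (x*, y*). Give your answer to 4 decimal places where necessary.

x* = 9.2031, y* = 24.9221

MRS = MU_x/MU_y = (1/2)·(y/x)^(2). Set equal to p_x/p_y.
Solve for the ratio: y/x = [2·p_x/p_y]^(0.5).
With the ratio pinned down, the budget gives x* = M/(p_x + p_y·(y/x)) and y* = (y/x)·x*.
Numerically y/x = 2.708013, so x* = 176/(11 + 3·2.708013) = 9.2031 and y* = 2.708013·9.2031 = 24.9221.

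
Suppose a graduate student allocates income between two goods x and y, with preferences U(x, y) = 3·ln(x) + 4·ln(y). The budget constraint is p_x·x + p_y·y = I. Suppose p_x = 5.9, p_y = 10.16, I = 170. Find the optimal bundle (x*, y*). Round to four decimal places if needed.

The MRS is (3/4)·y/x. Set MRS = p_x/p_y.
Rearranging, p_y·y = (4/3)·p_x·x. Substituting into the budget gives p_x·x·(1 + (4/3)) = I.
Demand: x*(p_x,p_y,I) = 3/7·I/p_x and y* = 4/7·I/p_y.
At p_x=5.9, p_y=10.16, I=170: x* = 3/7·170/5.9 = 12.3487, y* = 9.5613.

x* = 12.3487, y* = 9.5613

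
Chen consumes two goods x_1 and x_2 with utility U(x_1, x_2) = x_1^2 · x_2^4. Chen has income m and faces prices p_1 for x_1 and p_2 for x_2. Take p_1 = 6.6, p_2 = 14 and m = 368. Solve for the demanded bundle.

x_1* = 18.5859, x_2* = 17.5238

Demand: x_1*(p_1,p_2,m) = 1/3·m/p_1 and x_2* = 2/3·m/p_2.
At p_1=6.6, p_2=14, m=368: x_1* = 1/3·368/6.6 = 18.5859, x_2* = 17.5238.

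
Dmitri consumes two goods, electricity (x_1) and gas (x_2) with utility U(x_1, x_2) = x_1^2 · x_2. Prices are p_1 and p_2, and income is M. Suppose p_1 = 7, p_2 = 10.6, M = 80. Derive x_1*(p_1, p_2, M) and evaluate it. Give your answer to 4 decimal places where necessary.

MU_x_1/MU_x_2 = (2·x_2)/(x_1); tangency sets this equal to p_1/p_2.
So 2·p_2·x_2 = p_1·x_1; combined with the budget, a share 2/3 of income goes to x_1.
Demand: x_1*(p_1,p_2,M) = 2/3·M/p_1 and x_2* = 1/3·M/p_2.
At p_1=7, p_2=10.6, M=80: x_1* = 2/3·80/7 = 7.619.

x_1* = 7.619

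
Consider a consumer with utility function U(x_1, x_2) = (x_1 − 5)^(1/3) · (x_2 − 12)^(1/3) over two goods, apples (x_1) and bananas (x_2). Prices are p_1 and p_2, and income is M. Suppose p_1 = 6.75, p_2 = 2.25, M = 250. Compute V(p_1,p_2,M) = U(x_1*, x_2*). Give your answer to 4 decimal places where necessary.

This is Cobb-Douglas in (x_1−5, x_2−12): tangency gives 1/3·p_2·(x_2−12) = 1/3·p_1·(x_1−5).
Substituting into the budget: x_1* = 5 + 0.5·(M − 5·p_1 − 12·p_2)/p_1, and x_2* = 12 + 0.5·(…)/p_2.
Discretionary income = 250 − 5·6.75 − 12·2.25 = 189.25; x_1* = 5 + 0.5·189.25/6.75 = 19.0185; x_2* = 12 + 0.5·189.25/2.25 = 54.0556.
Utility at the optimum: U(19.0185, 54.0556) = 8.3851.

V = 8.3851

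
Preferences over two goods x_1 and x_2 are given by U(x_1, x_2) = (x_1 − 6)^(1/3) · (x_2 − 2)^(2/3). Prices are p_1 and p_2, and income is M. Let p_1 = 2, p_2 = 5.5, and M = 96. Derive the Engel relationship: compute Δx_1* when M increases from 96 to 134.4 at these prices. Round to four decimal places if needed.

Let x_1' = x_1−6, x_2' = x_2−2. MRS = (1/2)·x_2'/x_1' = p_1/p_2.
After buying the subsistence bundle (6, 2), a share 1/3 of the remaining income goes to x_1: x_1* = 6 + 1/3·(M − 6p_1 − 2p_2)/p_1.
Discretionary income = 96 − 6·2 − 2·5.5 = 73; x_1* = 6 + 1/3·73/2 = 18.1667.
At M' = 134.4: x_1* = 24.5667. Change: 24.5667 − 18.1667 = 6.4.

Δx_1* = 6.4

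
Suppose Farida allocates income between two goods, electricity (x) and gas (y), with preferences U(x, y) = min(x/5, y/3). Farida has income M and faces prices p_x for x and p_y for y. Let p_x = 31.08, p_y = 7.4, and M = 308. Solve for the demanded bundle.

x* = 8.6712, y* = 5.2027

Here 5·31.08 + 3·7.4 = 177.6, giving x* = 8.6712 and y* = 5.2027.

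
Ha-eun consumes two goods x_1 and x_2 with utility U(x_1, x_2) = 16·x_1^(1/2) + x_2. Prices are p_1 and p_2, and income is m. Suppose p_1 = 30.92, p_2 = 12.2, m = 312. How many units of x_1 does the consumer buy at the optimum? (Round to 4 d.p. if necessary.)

Set MRS = p_1/p_2: 8·x_1^(−1/2) = p_1/p_2.
Solve: √x_1 = 8·p_2/p_1, so x_1*(p_1,p_2) = (8·p_2/p_1)², and x_2* = (m − p_1·x_1*)/p_2.
Plugging in: x_1* = (8·12.2/30.92)² = 9.9637.

x_1* = 9.9637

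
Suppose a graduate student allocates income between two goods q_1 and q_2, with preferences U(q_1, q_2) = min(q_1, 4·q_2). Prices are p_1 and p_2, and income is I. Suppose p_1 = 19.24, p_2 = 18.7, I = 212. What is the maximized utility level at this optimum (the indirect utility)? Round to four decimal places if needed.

Leontief preferences: the optimum is at the kink where q_1/4 = q_2/1, i.e. q_2 = (1/4)·q_1.
Budget: p_1·q_1 + p_2·(1/4)·q_1 = I, so (4·p_1 + p_2)·q_1 = 4·I.
Demand: q_1*(p_1,p_2,I) = 4·I/(4·p_1 + p_2), q_2* = I/(4·p_1 + p_2).
Here 4·19.24 + 18.7 = 95.66, giving q_1* = 8.8647 and q_2* = 2.2162.
Utility at the optimum: U(8.8647, 2.2162) = 8.8647.

V = 8.8647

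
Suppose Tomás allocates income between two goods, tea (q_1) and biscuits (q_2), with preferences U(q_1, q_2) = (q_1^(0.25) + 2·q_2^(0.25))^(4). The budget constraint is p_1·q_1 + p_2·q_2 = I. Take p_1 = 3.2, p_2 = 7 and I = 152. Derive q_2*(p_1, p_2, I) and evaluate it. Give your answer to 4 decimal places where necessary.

From the CES first-order condition, (1/2)·(q_2/q_1)^(0.75) = p_1/p_2.
Hence q_2/q_1 = (2·p_1/p_2)^(1/(0.75)), i.e. raised to the 4/3 power.
With the ratio pinned down, the budget gives q_1* = I/(p_1 + p_2·(q_2/q_1)) and q_2* = (q_2/q_1)·q_1*.
Numerically q_2/q_1 = 0.887379, so q_1* = 152/(3.2 + 7·0.887379) = 16.1502 and q_2* = 0.887379·16.1502 = 14.3313.

q_2* = 14.3313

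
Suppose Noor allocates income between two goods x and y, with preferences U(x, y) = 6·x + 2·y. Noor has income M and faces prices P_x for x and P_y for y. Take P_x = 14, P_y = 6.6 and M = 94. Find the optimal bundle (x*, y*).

Perfect substitutes: compare marginal utility per dollar. 6/P_x vs 2/P_y → 0.4286 vs 0.303.
x gives more utility per dollar, so spend all income on x: x* = M/P_x, y* = 0.
Numerically: x* = 6.7143, y* = 0.

x* = 6.7143, y* = 0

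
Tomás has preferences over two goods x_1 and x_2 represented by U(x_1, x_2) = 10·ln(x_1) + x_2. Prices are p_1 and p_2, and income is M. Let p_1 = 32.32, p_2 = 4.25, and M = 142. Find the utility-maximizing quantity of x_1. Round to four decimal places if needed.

MU_x_1 = 10/x_1, MU_x_2 = 1. Tangency: 10/x_1 = p_1/p_2.
So x_1*(p_1,p_2) = 10·p_2/p_1, independent of income; and x_2* = (M − 10·p_2)/p_2.
At the given prices: x_1* = 10·4.25/32.32 = 1.315.

x_1* = 1.315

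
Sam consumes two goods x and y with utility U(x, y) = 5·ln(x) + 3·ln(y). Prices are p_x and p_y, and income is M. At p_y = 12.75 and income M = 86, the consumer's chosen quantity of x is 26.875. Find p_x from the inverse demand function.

The MRS is (5/3)·y/x. Set MRS = p_x/p_y.
So 5·p_y·y = 3·p_x·x; combined with the budget, a share 0.625 of income goes to x.
Demand: x*(p_x,p_y,M) = 0.625·M/p_x and y* = 0.375·M/p_y.
Set x* = 26.875 in the demand function and solve for p_x: p_x = 2.

p_x = 2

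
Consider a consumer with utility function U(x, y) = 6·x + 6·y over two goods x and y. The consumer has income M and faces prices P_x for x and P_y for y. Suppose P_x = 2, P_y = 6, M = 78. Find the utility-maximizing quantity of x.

x* = 39

Perfect substitutes: compare marginal utility per dollar. 6/P_x vs 6/P_y → 3 vs 1.
x gives more utility per dollar, so spend all income on x: x* = M/P_x, y* = 0.
Numerically: x* = 39, y* = 0.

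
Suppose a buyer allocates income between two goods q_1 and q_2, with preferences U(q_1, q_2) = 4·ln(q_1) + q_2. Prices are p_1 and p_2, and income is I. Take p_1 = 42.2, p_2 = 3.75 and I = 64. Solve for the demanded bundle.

q_1* = 0.3555, q_2* = 13.0667

MU_q_1 = 4/q_1, MU_q_2 = 1. Tangency: 4/q_1 = p_1/p_2.
So q_1*(p_1,p_2) = 4·p_2/p_1, independent of income; and q_2* = (I − 4·p_2)/p_2.
At the given prices: q_1* = 4·3.75/42.2 = 0.3555, and q_2* = 13.0667.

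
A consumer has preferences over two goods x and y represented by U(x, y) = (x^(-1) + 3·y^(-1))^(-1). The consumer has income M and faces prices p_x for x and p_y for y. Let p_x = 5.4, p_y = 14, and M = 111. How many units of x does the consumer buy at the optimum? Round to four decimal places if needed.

x* = 5.4253

MU_x ∝ x^(-2), MU_y ∝ 3·y^(-2), so MRS = (1/3)·(y/x)^(2) = p_x/p_y.
Solve for the ratio: y/x = [3·p_x/p_y]^(0.5).
With the ratio pinned down, the budget gives x* = M/(p_x + p_y·(y/x)) and y* = (y/x)·x*.
Numerically y/x = 1.075706, so x* = 111/(5.4 + 14·1.075706) = 5.4253.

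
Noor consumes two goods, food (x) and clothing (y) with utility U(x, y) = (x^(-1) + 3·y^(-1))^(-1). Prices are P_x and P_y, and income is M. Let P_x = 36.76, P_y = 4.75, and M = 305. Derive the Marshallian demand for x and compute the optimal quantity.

MRS = MU_x/MU_y = (1/3)·(y/x)^(2). Set equal to P_x/P_y.
Solve for the ratio: y/x = [3·P_x/P_y]^(0.5).
Substitute y = (y/x)·x into the budget: x* = M/(P_x + P_y·(y/x)).
Numerically y/x = 4.818386, so x* = 305/(36.76 + 4.75·4.818386) = 5.1134.

x* = 5.1134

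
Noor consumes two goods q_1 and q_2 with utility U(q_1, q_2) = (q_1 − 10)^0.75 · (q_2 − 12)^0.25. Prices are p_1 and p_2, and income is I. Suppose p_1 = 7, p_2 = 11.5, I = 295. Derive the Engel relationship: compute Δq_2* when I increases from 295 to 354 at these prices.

Δq_2* = 1.2826

Substituting into the budget: q_1* = 10 + 0.75·(I − 10·p_1 − 12·p_2)/p_1, and q_2* = 12 + 0.25·(…)/p_2.
Discretionary income = 295 − 10·7 − 12·11.5 = 87; q_2* = 12 + 0.25·87/11.5 = 13.8913.
At I' = 354: q_2* = 15.1739. Change: 15.1739 − 13.8913 = 1.2826.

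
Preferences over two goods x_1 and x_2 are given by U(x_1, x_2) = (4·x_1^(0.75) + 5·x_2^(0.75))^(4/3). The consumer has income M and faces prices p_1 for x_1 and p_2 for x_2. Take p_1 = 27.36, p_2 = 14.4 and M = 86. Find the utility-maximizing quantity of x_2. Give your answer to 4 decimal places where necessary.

x_2* = 5.6357

MU_x_1 ∝ 4·x_1^(-0.25), MU_x_2 ∝ 5·x_2^(-0.25), so MRS = (4/5)·(x_2/x_1)^(0.25) = p_1/p_2.
Hence x_2/x_1 = ((5/4)·p_1/p_2)^(1/(0.25)), i.e. raised to the 4 power.
Substitute x_2 = (x_2/x_1)·x_1 into the budget: x_1* = M/(p_1 + p_2·(x_2/x_1)).
Numerically x_2/x_1 = 31.81665, so x_1* = 86/(27.36 + 14.4·31.81665) = 0.1771 and x_2* = 31.81665·0.1771 = 5.6357.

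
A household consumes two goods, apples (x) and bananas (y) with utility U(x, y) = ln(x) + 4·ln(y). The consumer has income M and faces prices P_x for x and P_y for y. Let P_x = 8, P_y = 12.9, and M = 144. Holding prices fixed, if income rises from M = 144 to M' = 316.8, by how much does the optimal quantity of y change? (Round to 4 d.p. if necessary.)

Tangency: MRS = (1/4)·y/x = P_x/P_y.
Rearranging, P_y·y = 4·P_x·x. Substituting into the budget gives P_x·x·(1 + 4) = M.
Demand: x*(P_x,P_y,M) = 0.2·M/P_x and y* = 0.8·M/P_y.
At P_x=8, P_y=12.9, M=144: y* = 0.8·144/12.9 = 8.9302.
At M' = 316.8: y* = 19.6465. Change: 19.6465 − 8.9302 = 10.7163.

Δy* = 10.7163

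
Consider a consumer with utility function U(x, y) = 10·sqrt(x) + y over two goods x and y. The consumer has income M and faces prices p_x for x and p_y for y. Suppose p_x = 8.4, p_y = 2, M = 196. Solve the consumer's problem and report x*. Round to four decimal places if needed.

Thus x* = (5·p_y/p_x)² — independent of M — with the rest of income spent on y.
Plugging in: x* = (5·2/8.4)² = 1.4172.

x* = 1.4172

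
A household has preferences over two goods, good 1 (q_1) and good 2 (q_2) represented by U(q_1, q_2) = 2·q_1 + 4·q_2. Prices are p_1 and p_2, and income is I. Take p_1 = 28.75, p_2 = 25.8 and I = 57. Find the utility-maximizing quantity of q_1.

q_1* = 0

Perfect substitutes: compare marginal utility per dollar. 2/p_1 vs 4/p_2 → 0.0696 vs 0.155.
q_2 gives more utility per dollar, so spend all income on q_2: q_2* = I/p_2, q_1* = 0.
Numerically: q_1* = 0, q_2* = 2.2093.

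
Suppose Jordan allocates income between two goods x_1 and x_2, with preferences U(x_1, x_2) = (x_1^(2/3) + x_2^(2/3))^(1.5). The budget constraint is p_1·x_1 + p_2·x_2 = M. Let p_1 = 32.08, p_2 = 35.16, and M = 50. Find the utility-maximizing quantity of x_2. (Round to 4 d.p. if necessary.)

x_2* = 0.646

MU_x_1 ∝ x_1^(-1/3), MU_x_2 ∝ x_2^(-1/3), so MRS = (x_2/x_1)^(1/3) = p_1/p_2.
Hence x_2/x_1 = (p_1/p_2)^(1/(1/3)), i.e. raised to the 3 power.
Substitute x_2 = (x_2/x_1)·x_1 into the budget: x_1* = M/(p_1 + p_2·(x_2/x_1)).
Numerically x_2/x_1 = 0.75955, so x_1* = 50/(32.08 + 35.16·0.75955) = 0.8505 and x_2* = 0.75955·0.8505 = 0.646.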